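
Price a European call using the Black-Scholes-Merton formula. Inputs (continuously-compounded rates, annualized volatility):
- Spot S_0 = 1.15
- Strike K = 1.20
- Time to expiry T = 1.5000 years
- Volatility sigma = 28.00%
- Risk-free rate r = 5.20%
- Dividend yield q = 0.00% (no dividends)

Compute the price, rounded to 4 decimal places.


d1 = (ln(S/K) + (r - q + 0.5*sigma^2) * T) / (sigma * sqrt(T)) = 0.27481055
d2 = d1 - sigma * sqrt(T) = -0.06811802
exp(-rT) = 0.92496443; exp(-qT) = 1.00000000
C = S_0 * exp(-qT) * N(d1) - K * exp(-rT) * N(d2)
N(d1) = 0.60826910; N(d2) = 0.47284584
C = 1.1500 * 1.00000000 * 0.60826910 - 1.2000 * 0.92496443 * 0.47284584 = 0.1747

Answer: Price = 0.1747


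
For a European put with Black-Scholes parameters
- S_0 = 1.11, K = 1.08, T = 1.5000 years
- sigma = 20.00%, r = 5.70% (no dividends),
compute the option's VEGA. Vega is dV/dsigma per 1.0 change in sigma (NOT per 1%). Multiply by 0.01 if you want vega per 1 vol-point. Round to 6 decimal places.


Answer: Vega = 0.457484

Derivation:
d1 = 0.5833826192; d2 = 0.3384336449
phi(d1) = 0.3365171473; exp(-qT) = 1.0000000000; exp(-rT) = 0.9180531431
Vega = S * exp(-qT) * phi(d1) * sqrt(T) = 1.1100 * 1.0000000000 * 0.3365171473 * 1.2247448714 = 0.457484


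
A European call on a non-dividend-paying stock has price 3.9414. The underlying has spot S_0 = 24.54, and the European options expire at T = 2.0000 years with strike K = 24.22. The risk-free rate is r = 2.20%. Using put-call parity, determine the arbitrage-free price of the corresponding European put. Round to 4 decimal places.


Answer: Put price = 2.5788

Derivation:
Put-call parity: C - P = S_0 * exp(-qT) - K * exp(-rT).
S_0 * exp(-qT) = 24.5400 * 1.00000000 = 24.54000000
K * exp(-rT) = 24.2200 * 0.95695396 = 23.17742485
P = C - S*exp(-qT) + K*exp(-rT)
P = 3.9414 - 24.54000000 + 23.17742485 = 2.5788


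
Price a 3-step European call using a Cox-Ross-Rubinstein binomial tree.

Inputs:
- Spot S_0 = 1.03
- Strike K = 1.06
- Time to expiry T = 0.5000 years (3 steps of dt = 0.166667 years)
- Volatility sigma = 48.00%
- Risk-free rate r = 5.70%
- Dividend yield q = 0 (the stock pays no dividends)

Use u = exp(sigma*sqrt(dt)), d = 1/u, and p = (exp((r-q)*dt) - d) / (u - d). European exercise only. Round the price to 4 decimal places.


Answer: Price = V(0,0) = 0.1496

Derivation:
dt = T/N = 0.166667
u = exp(sigma*sqrt(dt)) = 1.216477; d = 1/u = 0.822046
p = (exp((r-q)*dt) - d) / (u - d) = 0.475366
Discount per step: exp(-r*dt) = 0.990545
Stock lattice S(k, i) with i counting down-moves:
  k=0: S(0,0) = 1.0300
  k=1: S(1,0) = 1.2530; S(1,1) = 0.8467
  k=2: S(2,0) = 1.5242; S(2,1) = 1.0300; S(2,2) = 0.6960
  k=3: S(3,0) = 1.8542; S(3,1) = 1.2530; S(3,2) = 0.8467; S(3,3) = 0.5722
Terminal payoffs V(N, i) = max(S_T - K, 0):
  V(3,0) = 0.794168; V(3,1) = 0.192972; V(3,2) = 0.000000; V(3,3) = 0.000000
Backward induction: V(k, i) = exp(-r*dt) * [p * V(k+1, i) + (1-p) * V(k+1, i+1)].
  V(2,0) = exp(-r*dt) * [p*0.794168 + (1-p)*0.192972] = 0.474234
  V(2,1) = exp(-r*dt) * [p*0.192972 + (1-p)*0.000000] = 0.090865
  V(2,2) = exp(-r*dt) * [p*0.000000 + (1-p)*0.000000] = 0.000000
  V(1,0) = exp(-r*dt) * [p*0.474234 + (1-p)*0.090865] = 0.270523
  V(1,1) = exp(-r*dt) * [p*0.090865 + (1-p)*0.000000] = 0.042786
  V(0,0) = exp(-r*dt) * [p*0.270523 + (1-p)*0.042786] = 0.149616


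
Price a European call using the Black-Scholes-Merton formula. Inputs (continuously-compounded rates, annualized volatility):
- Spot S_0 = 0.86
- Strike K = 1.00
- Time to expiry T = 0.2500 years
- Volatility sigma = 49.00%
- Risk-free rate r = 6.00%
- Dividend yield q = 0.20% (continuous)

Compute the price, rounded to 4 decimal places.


d1 = (ln(S/K) + (r - q + 0.5*sigma^2) * T) / (sigma * sqrt(T)) = -0.43391996
d2 = d1 - sigma * sqrt(T) = -0.67891996
exp(-rT) = 0.98511194; exp(-qT) = 0.99950012
C = S_0 * exp(-qT) * N(d1) - K * exp(-rT) * N(d2)
N(d1) = 0.33217328; N(d2) = 0.24859429
C = 0.8600 * 0.99950012 * 0.33217328 - 1.0000 * 0.98511194 * 0.24859429 = 0.0406

Answer: Price = 0.0406


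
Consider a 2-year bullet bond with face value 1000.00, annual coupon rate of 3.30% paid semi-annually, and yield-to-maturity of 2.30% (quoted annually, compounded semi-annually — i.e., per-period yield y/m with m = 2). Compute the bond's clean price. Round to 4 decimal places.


Coupon per period c = face * coupon_rate / m = 16.500000
Periods per year m = 2; per-period yield y/m = 0.011500
Number of cashflows N = 4
Cashflows (t years, CF_t, discount factor 1/(1+y/m)^(m*t), PV):
  t = 0.5000: CF_t = 16.500000, DF = 0.988631, PV = 16.312407
  t = 1.0000: CF_t = 16.500000, DF = 0.977391, PV = 16.126947
  t = 1.5000: CF_t = 16.500000, DF = 0.966279, PV = 15.943596
  t = 2.0000: CF_t = 1016.500000, DF = 0.955293, PV = 971.055013
Price P = sum_t PV_t = 1019.437964

Answer: Price = 1019.4380


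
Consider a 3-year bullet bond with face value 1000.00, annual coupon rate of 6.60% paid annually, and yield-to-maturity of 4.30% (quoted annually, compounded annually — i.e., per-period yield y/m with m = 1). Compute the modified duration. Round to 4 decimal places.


Answer: Modified duration = 2.7075

Derivation:
Coupon per period c = face * coupon_rate / m = 66.000000
Periods per year m = 1; per-period yield y/m = 0.043000
Number of cashflows N = 3
Cashflows (t years, CF_t, discount factor 1/(1+y/m)^(m*t), PV):
  t = 1.0000: CF_t = 66.000000, DF = 0.958773, PV = 63.279003
  t = 2.0000: CF_t = 66.000000, DF = 0.919245, PV = 60.670185
  t = 3.0000: CF_t = 1066.000000, DF = 0.881347, PV = 939.516214
Price P = sum_t PV_t = 1063.465402
First compute Macaulay numerator sum_t t * PV_t:
  t * PV_t at t = 1.0000: 63.279003
  t * PV_t at t = 2.0000: 121.340370
  t * PV_t at t = 3.0000: 2818.548642
Macaulay duration D = 3003.168014 / 1063.465402 = 2.823945
Modified duration = D / (1 + y/m) = 2.823945 / (1 + 0.043000) = 2.707522


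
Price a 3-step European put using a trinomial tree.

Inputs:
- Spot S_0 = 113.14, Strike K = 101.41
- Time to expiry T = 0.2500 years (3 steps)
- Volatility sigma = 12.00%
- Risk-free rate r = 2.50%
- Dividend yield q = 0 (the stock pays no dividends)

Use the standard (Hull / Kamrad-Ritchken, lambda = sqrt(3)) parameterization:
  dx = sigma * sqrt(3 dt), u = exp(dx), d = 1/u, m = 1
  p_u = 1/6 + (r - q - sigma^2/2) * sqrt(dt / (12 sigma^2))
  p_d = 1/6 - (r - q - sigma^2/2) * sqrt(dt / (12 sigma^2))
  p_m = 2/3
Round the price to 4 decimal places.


Answer: Price = V(0,0) = 0.0756

Derivation:
dt = T/N = 0.083333; dx = sigma*sqrt(3*dt) = 0.060000
u = exp(dx) = 1.061837; d = 1/u = 0.941765
p_u = 0.179028, p_m = 0.666667, p_d = 0.154306
Discount per step: exp(-r*dt) = 0.997919
Stock lattice S(k, j) with j the centered position index:
  k=0: S(0,+0) = 113.1400
  k=1: S(1,-1) = 106.5512; S(1,+0) = 113.1400; S(1,+1) = 120.1362
  k=2: S(2,-2) = 100.3462; S(2,-1) = 106.5512; S(2,+0) = 113.1400; S(2,+1) = 120.1362; S(2,+2) = 127.5650
  k=3: S(3,-3) = 94.5025; S(3,-2) = 100.3462; S(3,-1) = 106.5512; S(3,+0) = 113.1400; S(3,+1) = 120.1362; S(3,+2) = 127.5650; S(3,+3) = 135.4532
Terminal payoffs V(N, j) = max(K - S_T, 0):
  V(3,-3) = 6.907528; V(3,-2) = 1.063822; V(3,-1) = 0.000000; V(3,+0) = 0.000000; V(3,+1) = 0.000000; V(3,+2) = 0.000000; V(3,+3) = 0.000000
Backward induction: V(k, j) = exp(-r*dt) * [p_u * V(k+1, j+1) + p_m * V(k+1, j) + p_d * V(k+1, j-1)]
  V(2,-2) = exp(-r*dt) * [p_u*0.000000 + p_m*1.063822 + p_d*6.907528] = 1.771390
  V(2,-1) = exp(-r*dt) * [p_u*0.000000 + p_m*0.000000 + p_d*1.063822] = 0.163812
  V(2,+0) = exp(-r*dt) * [p_u*0.000000 + p_m*0.000000 + p_d*0.000000] = 0.000000
  V(2,+1) = exp(-r*dt) * [p_u*0.000000 + p_m*0.000000 + p_d*0.000000] = 0.000000
  V(2,+2) = exp(-r*dt) * [p_u*0.000000 + p_m*0.000000 + p_d*0.000000] = 0.000000
  V(1,-1) = exp(-r*dt) * [p_u*0.000000 + p_m*0.163812 + p_d*1.771390] = 0.381747
  V(1,+0) = exp(-r*dt) * [p_u*0.000000 + p_m*0.000000 + p_d*0.163812] = 0.025224
  V(1,+1) = exp(-r*dt) * [p_u*0.000000 + p_m*0.000000 + p_d*0.000000] = 0.000000
  V(0,+0) = exp(-r*dt) * [p_u*0.000000 + p_m*0.025224 + p_d*0.381747] = 0.075564


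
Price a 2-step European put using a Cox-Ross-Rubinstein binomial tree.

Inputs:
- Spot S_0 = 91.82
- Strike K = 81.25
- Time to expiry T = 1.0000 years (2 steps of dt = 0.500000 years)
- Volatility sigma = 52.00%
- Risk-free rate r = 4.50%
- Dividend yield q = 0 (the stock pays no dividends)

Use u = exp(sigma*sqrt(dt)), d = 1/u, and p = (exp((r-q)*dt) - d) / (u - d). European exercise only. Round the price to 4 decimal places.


Answer: Price = V(0,0) = 11.1900

Derivation:
dt = T/N = 0.500000
u = exp(sigma*sqrt(dt)) = 1.444402; d = 1/u = 0.692328
p = (exp((r-q)*dt) - d) / (u - d) = 0.439354
Discount per step: exp(-r*dt) = 0.977751
Stock lattice S(k, i) with i counting down-moves:
  k=0: S(0,0) = 91.8200
  k=1: S(1,0) = 132.6250; S(1,1) = 63.5696
  k=2: S(2,0) = 191.5639; S(2,1) = 91.8200; S(2,2) = 44.0110
Terminal payoffs V(N, i) = max(K - S_T, 0):
  V(2,0) = 0.000000; V(2,1) = 0.000000; V(2,2) = 37.239023
Backward induction: V(k, i) = exp(-r*dt) * [p * V(k+1, i) + (1-p) * V(k+1, i+1)].
  V(1,0) = exp(-r*dt) * [p*0.000000 + (1-p)*0.000000] = 0.000000
  V(1,1) = exp(-r*dt) * [p*0.000000 + (1-p)*37.239023] = 20.413389
  V(0,0) = exp(-r*dt) * [p*0.000000 + (1-p)*20.413389] = 11.190048


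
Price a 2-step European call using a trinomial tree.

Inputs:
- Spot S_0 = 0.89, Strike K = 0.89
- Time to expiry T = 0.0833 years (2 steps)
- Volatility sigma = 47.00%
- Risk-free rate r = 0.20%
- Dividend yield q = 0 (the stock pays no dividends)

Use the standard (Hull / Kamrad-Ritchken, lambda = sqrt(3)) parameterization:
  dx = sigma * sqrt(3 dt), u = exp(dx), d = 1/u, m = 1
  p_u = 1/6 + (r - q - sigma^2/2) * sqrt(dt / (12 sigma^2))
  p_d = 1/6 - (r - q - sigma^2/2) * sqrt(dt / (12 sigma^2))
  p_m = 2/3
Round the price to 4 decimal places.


Answer: Price = V(0,0) = 0.0410

Derivation:
dt = T/N = 0.041650; dx = sigma*sqrt(3*dt) = 0.166137
u = exp(dx) = 1.180735; d = 1/u = 0.846930
p_u = 0.153073, p_m = 0.666667, p_d = 0.180261
Discount per step: exp(-r*dt) = 0.999917
Stock lattice S(k, j) with j the centered position index:
  k=0: S(0,+0) = 0.8900
  k=1: S(1,-1) = 0.7538; S(1,+0) = 0.8900; S(1,+1) = 1.0509
  k=2: S(2,-2) = 0.6384; S(2,-1) = 0.7538; S(2,+0) = 0.8900; S(2,+1) = 1.0509; S(2,+2) = 1.2408
Terminal payoffs V(N, j) = max(S_T - K, 0):
  V(2,-2) = 0.000000; V(2,-1) = 0.000000; V(2,+0) = 0.000000; V(2,+1) = 0.160854; V(2,+2) = 0.350780
Backward induction: V(k, j) = exp(-r*dt) * [p_u * V(k+1, j+1) + p_m * V(k+1, j) + p_d * V(k+1, j-1)]
  V(1,-1) = exp(-r*dt) * [p_u*0.000000 + p_m*0.000000 + p_d*0.000000] = 0.000000
  V(1,+0) = exp(-r*dt) * [p_u*0.160854 + p_m*0.000000 + p_d*0.000000] = 0.024620
  V(1,+1) = exp(-r*dt) * [p_u*0.350780 + p_m*0.160854 + p_d*0.000000] = 0.160917
  V(0,+0) = exp(-r*dt) * [p_u*0.160917 + p_m*0.024620 + p_d*0.000000] = 0.041042


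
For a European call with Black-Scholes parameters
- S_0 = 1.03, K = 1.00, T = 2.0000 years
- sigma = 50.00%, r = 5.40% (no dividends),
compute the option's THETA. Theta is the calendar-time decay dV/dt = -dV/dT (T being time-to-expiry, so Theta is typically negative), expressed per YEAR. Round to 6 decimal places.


d1 = 0.5480909143; d2 = -0.1590158668
phi(d1) = 0.3433035086; exp(-qT) = 1.0000000000; exp(-rT) = 0.8976275964
Theta = -S*exp(-qT)*phi(d1)*sigma/(2*sqrt(T)) - r*K*exp(-rT)*N(d2) + q*S*exp(-qT)*N(d1)
N(d1) = 0.7081852606; N(d2) = 0.4368281865; sqrt(T) = 1.4142135624
Term 1 = -1.0300 * 1.0000000000 * 0.3433035086 * 0.5000 / (2 * 1.4142135624) = -0.0625087015
Term 2 = -0.0540 * 1.0000 * 0.8976275964 * 0.4368281865 = -0.0211738879
Term 3 = 0 (no dividend yield, q = 0)
Theta = -0.0625087015 + (-0.0211738879) + (0.0000000000) = -0.083683

Answer: Theta = -0.083683


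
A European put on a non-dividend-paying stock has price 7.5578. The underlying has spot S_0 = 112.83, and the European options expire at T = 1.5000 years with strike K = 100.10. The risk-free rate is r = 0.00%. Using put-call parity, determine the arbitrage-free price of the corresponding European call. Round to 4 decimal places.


Put-call parity: C - P = S_0 * exp(-qT) - K * exp(-rT).
S_0 * exp(-qT) = 112.8300 * 1.00000000 = 112.83000000
K * exp(-rT) = 100.1000 * 1.00000000 = 100.10000000
C = P + S*exp(-qT) - K*exp(-rT)
C = 7.5578 + 112.83000000 - 100.10000000 = 20.2878

Answer: Call price = 20.2878


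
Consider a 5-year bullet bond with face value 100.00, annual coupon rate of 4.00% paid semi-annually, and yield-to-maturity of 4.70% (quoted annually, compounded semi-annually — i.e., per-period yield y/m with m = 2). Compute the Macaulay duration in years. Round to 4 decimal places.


Answer: Macaulay duration = 4.5730 years

Derivation:
Coupon per period c = face * coupon_rate / m = 2.000000
Periods per year m = 2; per-period yield y/m = 0.023500
Number of cashflows N = 10
Cashflows (t years, CF_t, discount factor 1/(1+y/m)^(m*t), PV):
  t = 0.5000: CF_t = 2.000000, DF = 0.977040, PV = 1.954079
  t = 1.0000: CF_t = 2.000000, DF = 0.954606, PV = 1.909213
  t = 1.5000: CF_t = 2.000000, DF = 0.932688, PV = 1.865376
  t = 2.0000: CF_t = 2.000000, DF = 0.911273, PV = 1.822546
  t = 2.5000: CF_t = 2.000000, DF = 0.890350, PV = 1.780700
  t = 3.0000: CF_t = 2.000000, DF = 0.869907, PV = 1.739814
  t = 3.5000: CF_t = 2.000000, DF = 0.849934, PV = 1.699867
  t = 4.0000: CF_t = 2.000000, DF = 0.830419, PV = 1.660838
  t = 4.5000: CF_t = 2.000000, DF = 0.811352, PV = 1.622704
  t = 5.0000: CF_t = 102.000000, DF = 0.792723, PV = 80.857759
Price P = sum_t PV_t = 96.912898
Macaulay numerator sum_t t * PV_t:
  t * PV_t at t = 0.5000: 0.977040
  t * PV_t at t = 1.0000: 1.909213
  t * PV_t at t = 1.5000: 2.798064
  t * PV_t at t = 2.0000: 3.645093
  t * PV_t at t = 2.5000: 4.451750
  t * PV_t at t = 3.0000: 5.219443
  t * PV_t at t = 3.5000: 5.949536
  t * PV_t at t = 4.0000: 6.643351
  t * PV_t at t = 4.5000: 7.302169
  t * PV_t at t = 5.0000: 404.288796
Macaulay duration D = (sum_t t * PV_t) / P = 443.184455 / 96.912898 = 4.573018


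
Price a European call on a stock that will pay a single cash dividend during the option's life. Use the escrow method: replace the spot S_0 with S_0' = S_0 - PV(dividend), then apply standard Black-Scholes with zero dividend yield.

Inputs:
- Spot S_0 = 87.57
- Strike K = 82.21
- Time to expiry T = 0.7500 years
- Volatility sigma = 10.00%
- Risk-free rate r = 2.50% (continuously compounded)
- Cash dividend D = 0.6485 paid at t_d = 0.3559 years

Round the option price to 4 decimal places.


Answer: Price = 7.0262

Derivation:
PV(D) = D * exp(-r * t_d) = 0.6485 * 0.99114197 = 0.64275556
S_0' = S_0 - PV(D) = 87.5700 - 0.64275556 = 86.92724444
d1 = (ln(S_0'/K) + (r + sigma^2/2)*T) / (sigma*sqrt(T)) = 0.90406758
d2 = d1 - sigma*sqrt(T) = 0.81746504
exp(-rT) = 0.98142469
N(d1) = 0.81702021; N(d2) = 0.79316864
C = S_0' * N(d1) - K * exp(-rT) * N(d2) = 86.92724444 * 0.81702021 - 82.2100 * 0.98142469 * 0.79316864 = 7.0262


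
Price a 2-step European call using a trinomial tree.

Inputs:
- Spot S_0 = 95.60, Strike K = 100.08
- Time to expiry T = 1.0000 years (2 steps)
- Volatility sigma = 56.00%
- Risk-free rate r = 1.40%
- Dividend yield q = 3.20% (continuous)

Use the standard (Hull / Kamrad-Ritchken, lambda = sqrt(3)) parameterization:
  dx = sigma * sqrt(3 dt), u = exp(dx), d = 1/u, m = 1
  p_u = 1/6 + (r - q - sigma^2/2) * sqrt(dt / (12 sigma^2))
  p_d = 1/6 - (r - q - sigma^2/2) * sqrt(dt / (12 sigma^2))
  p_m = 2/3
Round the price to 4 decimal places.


Answer: Price = V(0,0) = 15.0388

Derivation:
dt = T/N = 0.500000; dx = sigma*sqrt(3*dt) = 0.685857
u = exp(dx) = 1.985473; d = 1/u = 0.503658
p_u = 0.102951, p_m = 0.666667, p_d = 0.230383
Discount per step: exp(-r*dt) = 0.993024
Stock lattice S(k, j) with j the centered position index:
  k=0: S(0,+0) = 95.6000
  k=1: S(1,-1) = 48.1497; S(1,+0) = 95.6000; S(1,+1) = 189.8112
  k=2: S(2,-2) = 24.2510; S(2,-1) = 48.1497; S(2,+0) = 95.6000; S(2,+1) = 189.8112; S(2,+2) = 376.8650
Terminal payoffs V(N, j) = max(S_T - K, 0):
  V(2,-2) = 0.000000; V(2,-1) = 0.000000; V(2,+0) = 0.000000; V(2,+1) = 89.731210; V(2,+2) = 276.785016
Backward induction: V(k, j) = exp(-r*dt) * [p_u * V(k+1, j+1) + p_m * V(k+1, j) + p_d * V(k+1, j-1)]
  V(1,-1) = exp(-r*dt) * [p_u*0.000000 + p_m*0.000000 + p_d*0.000000] = 0.000000
  V(1,+0) = exp(-r*dt) * [p_u*89.731210 + p_m*0.000000 + p_d*0.000000] = 9.173458
  V(1,+1) = exp(-r*dt) * [p_u*276.785016 + p_m*89.731210 + p_d*0.000000] = 87.699985
  V(0,+0) = exp(-r*dt) * [p_u*87.699985 + p_m*9.173458 + p_d*0.000000] = 15.038779


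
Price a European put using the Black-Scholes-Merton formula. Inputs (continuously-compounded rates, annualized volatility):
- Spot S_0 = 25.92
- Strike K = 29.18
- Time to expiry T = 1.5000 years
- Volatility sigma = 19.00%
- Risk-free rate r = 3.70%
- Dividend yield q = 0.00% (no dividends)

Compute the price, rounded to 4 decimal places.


d1 = (ln(S/K) + (r - q + 0.5*sigma^2) * T) / (sigma * sqrt(T)) = -0.15424768
d2 = d1 - sigma * sqrt(T) = -0.38694921
exp(-rT) = 0.94601202; exp(-qT) = 1.00000000
P = K * exp(-rT) * N(-d2) - S_0 * exp(-qT) * N(-d1)
N(-d1) = 0.56129278; N(-d2) = 0.65060310
P = 29.1800 * 0.94601202 * 0.65060310 - 25.9200 * 1.00000000 * 0.56129278 = 3.4109

Answer: Price = 3.4109


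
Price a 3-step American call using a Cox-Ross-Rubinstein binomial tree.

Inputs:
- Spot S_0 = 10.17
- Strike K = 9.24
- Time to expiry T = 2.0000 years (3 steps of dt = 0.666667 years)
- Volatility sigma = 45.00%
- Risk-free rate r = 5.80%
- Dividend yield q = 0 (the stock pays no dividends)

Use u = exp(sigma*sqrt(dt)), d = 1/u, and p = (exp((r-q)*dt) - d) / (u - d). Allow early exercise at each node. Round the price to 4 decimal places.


dt = T/N = 0.666667
u = exp(sigma*sqrt(dt)) = 1.444009; d = 1/u = 0.692516
p = (exp((r-q)*dt) - d) / (u - d) = 0.461625
Discount per step: exp(-r*dt) = 0.962071
Stock lattice S(k, i) with i counting down-moves:
  k=0: S(0,0) = 10.1700
  k=1: S(1,0) = 14.6856; S(1,1) = 7.0429
  k=2: S(2,0) = 21.2061; S(2,1) = 10.1700; S(2,2) = 4.8773
  k=3: S(3,0) = 30.6218; S(3,1) = 14.6856; S(3,2) = 7.0429; S(3,3) = 3.3776
Terminal payoffs V(N, i) = max(S_T - K, 0):
  V(3,0) = 21.381813; V(3,1) = 5.445574; V(3,2) = 0.000000; V(3,3) = 0.000000
Backward induction: V(k, i) = exp(-r*dt) * [p * V(k+1, i) + (1-p) * V(k+1, i+1)]; then take max(V_cont, immediate exercise) for American.
  V(2,0) = exp(-r*dt) * [p*21.381813 + (1-p)*5.445574] = 12.316566; exercise = 11.966105; V(2,0) = max -> 12.316566
  V(2,1) = exp(-r*dt) * [p*5.445574 + (1-p)*0.000000] = 2.418466; exercise = 0.930000; V(2,1) = max -> 2.418466
  V(2,2) = exp(-r*dt) * [p*0.000000 + (1-p)*0.000000] = 0.000000; exercise = 0.000000; V(2,2) = max -> 0.000000
  V(1,0) = exp(-r*dt) * [p*12.316566 + (1-p)*2.418466] = 6.722639; exercise = 5.445574; V(1,0) = max -> 6.722639
  V(1,1) = exp(-r*dt) * [p*2.418466 + (1-p)*0.000000] = 1.074079; exercise = 0.000000; V(1,1) = max -> 1.074079
  V(0,0) = exp(-r*dt) * [p*6.722639 + (1-p)*1.074079] = 3.541955; exercise = 0.930000; V(0,0) = max -> 3.541955

Answer: Price = V(0,0) = 3.5420


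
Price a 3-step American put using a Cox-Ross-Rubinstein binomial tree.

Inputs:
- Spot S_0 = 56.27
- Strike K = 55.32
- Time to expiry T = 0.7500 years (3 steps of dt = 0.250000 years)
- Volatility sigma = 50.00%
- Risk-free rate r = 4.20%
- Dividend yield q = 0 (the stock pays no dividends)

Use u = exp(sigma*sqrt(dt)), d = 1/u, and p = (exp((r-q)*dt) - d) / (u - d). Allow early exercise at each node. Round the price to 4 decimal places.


dt = T/N = 0.250000
u = exp(sigma*sqrt(dt)) = 1.284025; d = 1/u = 0.778801
p = (exp((r-q)*dt) - d) / (u - d) = 0.458716
Discount per step: exp(-r*dt) = 0.989555
Stock lattice S(k, i) with i counting down-moves:
  k=0: S(0,0) = 56.2700
  k=1: S(1,0) = 72.2521; S(1,1) = 43.8231
  k=2: S(2,0) = 92.7735; S(2,1) = 56.2700; S(2,2) = 34.1295
  k=3: S(3,0) = 119.1236; S(3,1) = 72.2521; S(3,2) = 43.8231; S(3,3) = 26.5801
Terminal payoffs V(N, i) = max(K - S_T, 0):
  V(3,0) = 0.000000; V(3,1) = 0.000000; V(3,2) = 11.496880; V(3,3) = 28.739934
Backward induction: V(k, i) = exp(-r*dt) * [p * V(k+1, i) + (1-p) * V(k+1, i+1)]; then take max(V_cont, immediate exercise) for American.
  V(2,0) = exp(-r*dt) * [p*0.000000 + (1-p)*0.000000] = 0.000000; exercise = 0.000000; V(2,0) = max -> 0.000000
  V(2,1) = exp(-r*dt) * [p*0.000000 + (1-p)*11.496880] = 6.158079; exercise = 0.000000; V(2,1) = max -> 6.158079
  V(2,2) = exp(-r*dt) * [p*11.496880 + (1-p)*28.739934] = 20.612699; exercise = 21.190520; V(2,2) = max -> 21.190520
  V(1,0) = exp(-r*dt) * [p*0.000000 + (1-p)*6.158079] = 3.298454; exercise = 0.000000; V(1,0) = max -> 3.298454
  V(1,1) = exp(-r*dt) * [p*6.158079 + (1-p)*21.190520] = 14.145590; exercise = 11.496880; V(1,1) = max -> 14.145590
  V(0,0) = exp(-r*dt) * [p*3.298454 + (1-p)*14.145590] = 9.074058; exercise = 0.000000; V(0,0) = max -> 9.074058

Answer: Price = V(0,0) = 9.0741


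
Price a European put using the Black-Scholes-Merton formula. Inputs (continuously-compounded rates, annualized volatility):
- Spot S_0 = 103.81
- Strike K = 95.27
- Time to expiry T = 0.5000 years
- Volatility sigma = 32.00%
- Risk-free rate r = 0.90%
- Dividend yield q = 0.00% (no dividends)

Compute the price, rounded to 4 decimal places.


Answer: Price = 5.1635

Derivation:
d1 = (ln(S/K) + (r - q + 0.5*sigma^2) * T) / (sigma * sqrt(T)) = 0.51241969
d2 = d1 - sigma * sqrt(T) = 0.28614552
exp(-rT) = 0.99551011; exp(-qT) = 1.00000000
P = K * exp(-rT) * N(-d2) - S_0 * exp(-qT) * N(-d1)
N(-d1) = 0.30417866; N(-d2) = 0.38738334
P = 95.2700 * 0.99551011 * 0.38738334 - 103.8100 * 1.00000000 * 0.30417866 = 5.1635


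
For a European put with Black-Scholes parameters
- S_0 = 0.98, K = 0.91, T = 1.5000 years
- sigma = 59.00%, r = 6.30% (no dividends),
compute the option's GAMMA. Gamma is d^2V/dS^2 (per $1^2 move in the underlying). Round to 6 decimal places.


d1 = 0.5946350469; d2 = -0.1279644273
phi(d1) = 0.3342941608; exp(-qT) = 1.0000000000; exp(-rT) = 0.9098277346
Gamma = exp(-qT) * phi(d1) / (S * sigma * sqrt(T)) = 1.0000000000 * 0.3342941608 / (0.9800 * 0.5900 * 1.2247448714) = 0.472069

Answer: Gamma = 0.472069


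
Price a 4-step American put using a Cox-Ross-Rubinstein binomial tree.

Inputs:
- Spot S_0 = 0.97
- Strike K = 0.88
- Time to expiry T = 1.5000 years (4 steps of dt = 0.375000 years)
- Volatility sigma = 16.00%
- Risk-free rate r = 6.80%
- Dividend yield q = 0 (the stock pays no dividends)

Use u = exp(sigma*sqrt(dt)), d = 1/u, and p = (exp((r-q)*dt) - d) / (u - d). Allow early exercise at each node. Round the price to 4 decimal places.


Answer: Price = V(0,0) = 0.0176

Derivation:
dt = T/N = 0.375000
u = exp(sigma*sqrt(dt)) = 1.102940; d = 1/u = 0.906667
p = (exp((r-q)*dt) - d) / (u - d) = 0.607117
Discount per step: exp(-r*dt) = 0.974822
Stock lattice S(k, i) with i counting down-moves:
  k=0: S(0,0) = 0.9700
  k=1: S(1,0) = 1.0699; S(1,1) = 0.8795
  k=2: S(2,0) = 1.1800; S(2,1) = 0.9700; S(2,2) = 0.7974
  k=3: S(3,0) = 1.3015; S(3,1) = 1.0699; S(3,2) = 0.8795; S(3,3) = 0.7230
  k=4: S(4,0) = 1.4354; S(4,1) = 1.1800; S(4,2) = 0.9700; S(4,3) = 0.7974; S(4,4) = 0.6555
Terminal payoffs V(N, i) = max(K - S_T, 0):
  V(4,0) = 0.000000; V(4,1) = 0.000000; V(4,2) = 0.000000; V(4,3) = 0.082616; V(4,4) = 0.224513
Backward induction: V(k, i) = exp(-r*dt) * [p * V(k+1, i) + (1-p) * V(k+1, i+1)]; then take max(V_cont, immediate exercise) for American.
  V(3,0) = exp(-r*dt) * [p*0.000000 + (1-p)*0.000000] = 0.000000; exercise = 0.000000; V(3,0) = max -> 0.000000
  V(3,1) = exp(-r*dt) * [p*0.000000 + (1-p)*0.000000] = 0.000000; exercise = 0.000000; V(3,1) = max -> 0.000000
  V(3,2) = exp(-r*dt) * [p*0.000000 + (1-p)*0.082616] = 0.031641; exercise = 0.000533; V(3,2) = max -> 0.031641
  V(3,3) = exp(-r*dt) * [p*0.082616 + (1-p)*0.224513] = 0.134881; exercise = 0.157038; V(3,3) = max -> 0.157038
  V(2,0) = exp(-r*dt) * [p*0.000000 + (1-p)*0.000000] = 0.000000; exercise = 0.000000; V(2,0) = max -> 0.000000
  V(2,1) = exp(-r*dt) * [p*0.000000 + (1-p)*0.031641] = 0.012118; exercise = 0.000000; V(2,1) = max -> 0.012118
  V(2,2) = exp(-r*dt) * [p*0.031641 + (1-p)*0.157038] = 0.078870; exercise = 0.082616; V(2,2) = max -> 0.082616
  V(1,0) = exp(-r*dt) * [p*0.000000 + (1-p)*0.012118] = 0.004641; exercise = 0.000000; V(1,0) = max -> 0.004641
  V(1,1) = exp(-r*dt) * [p*0.012118 + (1-p)*0.082616] = 0.038813; exercise = 0.000533; V(1,1) = max -> 0.038813
  V(0,0) = exp(-r*dt) * [p*0.004641 + (1-p)*0.038813] = 0.017612; exercise = 0.000000; V(0,0) = max -> 0.017612


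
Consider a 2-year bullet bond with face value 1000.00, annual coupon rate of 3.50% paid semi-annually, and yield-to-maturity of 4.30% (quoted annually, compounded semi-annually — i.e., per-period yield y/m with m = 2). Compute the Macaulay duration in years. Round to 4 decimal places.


Coupon per period c = face * coupon_rate / m = 17.500000
Periods per year m = 2; per-period yield y/m = 0.021500
Number of cashflows N = 4
Cashflows (t years, CF_t, discount factor 1/(1+y/m)^(m*t), PV):
  t = 0.5000: CF_t = 17.500000, DF = 0.978953, PV = 17.131669
  t = 1.0000: CF_t = 17.500000, DF = 0.958348, PV = 16.771091
  t = 1.5000: CF_t = 17.500000, DF = 0.938177, PV = 16.418101
  t = 2.0000: CF_t = 1017.500000, DF = 0.918431, PV = 934.503504
Price P = sum_t PV_t = 984.824365
Macaulay numerator sum_t t * PV_t:
  t * PV_t at t = 0.5000: 8.565835
  t * PV_t at t = 1.0000: 16.771091
  t * PV_t at t = 1.5000: 24.627152
  t * PV_t at t = 2.0000: 1869.007007
Macaulay duration D = (sum_t t * PV_t) / P = 1918.971085 / 984.824365 = 1.948541

Answer: Macaulay duration = 1.9485 years


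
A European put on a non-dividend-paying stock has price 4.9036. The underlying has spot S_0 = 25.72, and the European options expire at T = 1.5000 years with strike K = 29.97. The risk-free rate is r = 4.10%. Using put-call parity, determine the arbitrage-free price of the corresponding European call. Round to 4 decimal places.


Put-call parity: C - P = S_0 * exp(-qT) - K * exp(-rT).
S_0 * exp(-qT) = 25.7200 * 1.00000000 = 25.72000000
K * exp(-rT) = 29.9700 * 0.94035295 = 28.18237778
C = P + S*exp(-qT) - K*exp(-rT)
C = 4.9036 + 25.72000000 - 28.18237778 = 2.4412

Answer: Call price = 2.4412


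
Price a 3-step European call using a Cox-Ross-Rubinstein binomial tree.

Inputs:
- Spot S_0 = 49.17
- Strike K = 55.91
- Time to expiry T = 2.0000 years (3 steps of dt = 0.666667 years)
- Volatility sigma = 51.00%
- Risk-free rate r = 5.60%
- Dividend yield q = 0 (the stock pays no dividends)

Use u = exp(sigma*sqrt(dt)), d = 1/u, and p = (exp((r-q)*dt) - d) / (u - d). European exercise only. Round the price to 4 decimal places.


dt = T/N = 0.666667
u = exp(sigma*sqrt(dt)) = 1.516512; d = 1/u = 0.659408
p = (exp((r-q)*dt) - d) / (u - d) = 0.441756
Discount per step: exp(-r*dt) = 0.963355
Stock lattice S(k, i) with i counting down-moves:
  k=0: S(0,0) = 49.1700
  k=1: S(1,0) = 74.5669; S(1,1) = 32.4231
  k=2: S(2,0) = 113.0817; S(2,1) = 49.1700; S(2,2) = 21.3800
  k=3: S(3,0) = 171.4897; S(3,1) = 74.5669; S(3,2) = 32.4231; S(3,3) = 14.0982
Terminal payoffs V(N, i) = max(S_T - K, 0):
  V(3,0) = 115.579742; V(3,1) = 18.656917; V(3,2) = 0.000000; V(3,3) = 0.000000
Backward induction: V(k, i) = exp(-r*dt) * [p * V(k+1, i) + (1-p) * V(k+1, i+1)].
  V(2,0) = exp(-r*dt) * [p*115.579742 + (1-p)*18.656917] = 59.220482
  V(2,1) = exp(-r*dt) * [p*18.656917 + (1-p)*0.000000] = 7.939786
  V(2,2) = exp(-r*dt) * [p*0.000000 + (1-p)*0.000000] = 0.000000
  V(1,0) = exp(-r*dt) * [p*59.220482 + (1-p)*7.939786] = 29.472253
  V(1,1) = exp(-r*dt) * [p*7.939786 + (1-p)*0.000000] = 3.378918
  V(0,0) = exp(-r*dt) * [p*29.472253 + (1-p)*3.378918] = 14.359585

Answer: Price = V(0,0) = 14.3596


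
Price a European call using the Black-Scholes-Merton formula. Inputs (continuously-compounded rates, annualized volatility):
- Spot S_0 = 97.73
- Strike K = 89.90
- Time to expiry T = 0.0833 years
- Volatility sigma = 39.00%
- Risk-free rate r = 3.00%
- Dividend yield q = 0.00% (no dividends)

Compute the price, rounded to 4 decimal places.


d1 = (ln(S/K) + (r - q + 0.5*sigma^2) * T) / (sigma * sqrt(T)) = 0.82039761
d2 = d1 - sigma * sqrt(T) = 0.70783683
exp(-rT) = 0.99750412; exp(-qT) = 1.00000000
C = S_0 * exp(-qT) * N(d1) - K * exp(-rT) * N(d2)
N(d1) = 0.79400526; N(d2) = 0.76047670
C = 97.7300 * 1.00000000 * 0.79400526 - 89.9000 * 0.99750412 * 0.76047670 = 9.4019

Answer: Price = 9.4019


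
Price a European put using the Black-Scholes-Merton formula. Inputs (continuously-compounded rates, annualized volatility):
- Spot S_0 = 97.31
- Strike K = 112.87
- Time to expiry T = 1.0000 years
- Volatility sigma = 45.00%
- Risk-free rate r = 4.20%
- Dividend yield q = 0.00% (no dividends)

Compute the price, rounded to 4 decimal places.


d1 = (ln(S/K) + (r - q + 0.5*sigma^2) * T) / (sigma * sqrt(T)) = -0.01129990
d2 = d1 - sigma * sqrt(T) = -0.46129990
exp(-rT) = 0.95886978; exp(-qT) = 1.00000000
P = K * exp(-rT) * N(-d2) - S_0 * exp(-qT) * N(-d1)
N(-d1) = 0.50450791; N(-d2) = 0.67770827
P = 112.8700 * 0.95886978 * 0.67770827 - 97.3100 * 1.00000000 * 0.50450791 = 24.2531

Answer: Price = 24.2531


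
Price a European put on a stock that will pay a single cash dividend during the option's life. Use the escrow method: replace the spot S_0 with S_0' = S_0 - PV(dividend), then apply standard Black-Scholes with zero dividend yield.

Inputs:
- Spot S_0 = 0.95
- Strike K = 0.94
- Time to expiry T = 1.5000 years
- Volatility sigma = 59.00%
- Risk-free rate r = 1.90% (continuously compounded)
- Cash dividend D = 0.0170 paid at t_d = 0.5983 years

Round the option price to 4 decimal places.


Answer: Price = 0.2508

Derivation:
PV(D) = D * exp(-r * t_d) = 0.0170 * 0.98869667 = 0.01680784
S_0' = S_0 - PV(D) = 0.9500 - 0.01680784 = 0.93319216
d1 = (ln(S_0'/K) + (r + sigma^2/2)*T) / (sigma*sqrt(T)) = 0.39068152
d2 = d1 - sigma*sqrt(T) = -0.33191796
exp(-rT) = 0.97190229
N(-d1) = 0.34801633; N(-d2) = 0.63002439
P = K * exp(-rT) * N(-d2) - S_0' * N(-d1) = 0.9400 * 0.97190229 * 0.63002439 - 0.93319216 * 0.34801633 = 0.2508


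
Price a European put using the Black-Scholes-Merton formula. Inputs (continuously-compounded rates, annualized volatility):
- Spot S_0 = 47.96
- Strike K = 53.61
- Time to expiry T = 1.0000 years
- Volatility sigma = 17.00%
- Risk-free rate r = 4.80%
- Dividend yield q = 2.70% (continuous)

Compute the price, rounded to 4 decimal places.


Answer: Price = 5.9750

Derivation:
d1 = (ln(S/K) + (r - q + 0.5*sigma^2) * T) / (sigma * sqrt(T)) = -0.44657816
d2 = d1 - sigma * sqrt(T) = -0.61657816
exp(-rT) = 0.95313379; exp(-qT) = 0.97336124
P = K * exp(-rT) * N(-d2) - S_0 * exp(-qT) * N(-d1)
N(-d1) = 0.67241017; N(-d2) = 0.73124350
P = 53.6100 * 0.95313379 * 0.73124350 - 47.9600 * 0.97336124 * 0.67241017 = 5.9750


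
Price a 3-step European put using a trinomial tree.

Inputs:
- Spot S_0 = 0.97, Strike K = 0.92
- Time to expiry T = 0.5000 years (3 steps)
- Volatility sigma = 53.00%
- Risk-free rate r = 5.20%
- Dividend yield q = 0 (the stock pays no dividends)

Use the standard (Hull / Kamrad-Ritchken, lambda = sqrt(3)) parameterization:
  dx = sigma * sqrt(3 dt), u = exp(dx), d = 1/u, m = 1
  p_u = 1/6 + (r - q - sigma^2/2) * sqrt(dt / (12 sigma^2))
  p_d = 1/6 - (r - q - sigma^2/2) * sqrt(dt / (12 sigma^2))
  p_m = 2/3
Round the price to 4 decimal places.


Answer: Price = V(0,0) = 0.1001

Derivation:
dt = T/N = 0.166667; dx = sigma*sqrt(3*dt) = 0.374767
u = exp(dx) = 1.454652; d = 1/u = 0.687450
p_u = 0.146999, p_m = 0.666667, p_d = 0.186334
Discount per step: exp(-r*dt) = 0.991371
Stock lattice S(k, j) with j the centered position index:
  k=0: S(0,+0) = 0.9700
  k=1: S(1,-1) = 0.6668; S(1,+0) = 0.9700; S(1,+1) = 1.4110
  k=2: S(2,-2) = 0.4584; S(2,-1) = 0.6668; S(2,+0) = 0.9700; S(2,+1) = 1.4110; S(2,+2) = 2.0525
  k=3: S(3,-3) = 0.3151; S(3,-2) = 0.4584; S(3,-1) = 0.6668; S(3,+0) = 0.9700; S(3,+1) = 1.4110; S(3,+2) = 2.0525; S(3,+3) = 2.9857
Terminal payoffs V(N, j) = max(K - S_T, 0):
  V(3,-3) = 0.604867; V(3,-2) = 0.461591; V(3,-1) = 0.253174; V(3,+0) = 0.000000; V(3,+1) = 0.000000; V(3,+2) = 0.000000; V(3,+3) = 0.000000
Backward induction: V(k, j) = exp(-r*dt) * [p_u * V(k+1, j+1) + p_m * V(k+1, j) + p_d * V(k+1, j-1)]
  V(2,-2) = exp(-r*dt) * [p_u*0.253174 + p_m*0.461591 + p_d*0.604867] = 0.453702
  V(2,-1) = exp(-r*dt) * [p_u*0.000000 + p_m*0.253174 + p_d*0.461591] = 0.252594
  V(2,+0) = exp(-r*dt) * [p_u*0.000000 + p_m*0.000000 + p_d*0.253174] = 0.046768
  V(2,+1) = exp(-r*dt) * [p_u*0.000000 + p_m*0.000000 + p_d*0.000000] = 0.000000
  V(2,+2) = exp(-r*dt) * [p_u*0.000000 + p_m*0.000000 + p_d*0.000000] = 0.000000
  V(1,-1) = exp(-r*dt) * [p_u*0.046768 + p_m*0.252594 + p_d*0.453702] = 0.257569
  V(1,+0) = exp(-r*dt) * [p_u*0.000000 + p_m*0.046768 + p_d*0.252594] = 0.077570
  V(1,+1) = exp(-r*dt) * [p_u*0.000000 + p_m*0.000000 + p_d*0.046768] = 0.008639
  V(0,+0) = exp(-r*dt) * [p_u*0.008639 + p_m*0.077570 + p_d*0.257569] = 0.100106


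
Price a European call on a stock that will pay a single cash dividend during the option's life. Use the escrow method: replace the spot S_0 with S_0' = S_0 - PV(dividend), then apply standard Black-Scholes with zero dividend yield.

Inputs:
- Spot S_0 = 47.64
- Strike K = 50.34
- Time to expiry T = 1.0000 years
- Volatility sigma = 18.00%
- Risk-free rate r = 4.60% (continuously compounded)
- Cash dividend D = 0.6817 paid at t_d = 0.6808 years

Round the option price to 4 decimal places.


PV(D) = D * exp(-r * t_d) = 0.6817 * 0.96916849 = 0.66068216
S_0' = S_0 - PV(D) = 47.6400 - 0.66068216 = 46.97931784
d1 = (ln(S_0'/K) + (r + sigma^2/2)*T) / (sigma*sqrt(T)) = -0.03829184
d2 = d1 - sigma*sqrt(T) = -0.21829184
exp(-rT) = 0.95504196
N(d1) = 0.48472750; N(d2) = 0.41360087
C = S_0' * N(d1) - K * exp(-rT) * N(d2) = 46.97931784 * 0.48472750 - 50.3400 * 0.95504196 * 0.41360087 = 2.8876

Answer: Price = 2.8876


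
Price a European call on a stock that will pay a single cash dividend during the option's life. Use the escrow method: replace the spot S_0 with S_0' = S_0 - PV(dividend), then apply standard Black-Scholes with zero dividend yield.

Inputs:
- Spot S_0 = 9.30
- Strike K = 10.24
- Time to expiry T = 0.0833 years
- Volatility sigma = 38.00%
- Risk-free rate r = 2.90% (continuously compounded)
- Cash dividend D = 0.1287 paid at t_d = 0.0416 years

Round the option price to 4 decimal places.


Answer: Price = 0.0913

Derivation:
PV(D) = D * exp(-r * t_d) = 0.1287 * 0.99879433 = 0.12854483
S_0' = S_0 - PV(D) = 9.3000 - 0.12854483 = 9.17145517
d1 = (ln(S_0'/K) + (r + sigma^2/2)*T) / (sigma*sqrt(T)) = -0.92797866
d2 = d1 - sigma*sqrt(T) = -1.03765327
exp(-rT) = 0.99758722
N(d1) = 0.17670932; N(d2) = 0.14971575
C = S_0' * N(d1) - K * exp(-rT) * N(d2) = 9.17145517 * 0.17670932 - 10.2400 * 0.99758722 * 0.14971575 = 0.0913


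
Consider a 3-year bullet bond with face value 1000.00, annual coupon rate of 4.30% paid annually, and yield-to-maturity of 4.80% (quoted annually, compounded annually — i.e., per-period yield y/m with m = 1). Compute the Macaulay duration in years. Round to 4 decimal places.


Answer: Macaulay duration = 2.8771 years

Derivation:
Coupon per period c = face * coupon_rate / m = 43.000000
Periods per year m = 1; per-period yield y/m = 0.048000
Number of cashflows N = 3
Cashflows (t years, CF_t, discount factor 1/(1+y/m)^(m*t), PV):
  t = 1.0000: CF_t = 43.000000, DF = 0.954198, PV = 41.030534
  t = 2.0000: CF_t = 43.000000, DF = 0.910495, PV = 39.151273
  t = 3.0000: CF_t = 1043.000000, DF = 0.868793, PV = 906.150763
Price P = sum_t PV_t = 986.332571
Macaulay numerator sum_t t * PV_t:
  t * PV_t at t = 1.0000: 41.030534
  t * PV_t at t = 2.0000: 78.302546
  t * PV_t at t = 3.0000: 2718.452289
Macaulay duration D = (sum_t t * PV_t) / P = 2837.785370 / 986.332571 = 2.877108


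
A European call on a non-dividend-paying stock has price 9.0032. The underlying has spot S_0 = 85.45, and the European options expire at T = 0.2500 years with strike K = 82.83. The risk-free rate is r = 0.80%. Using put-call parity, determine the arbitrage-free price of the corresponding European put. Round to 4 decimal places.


Put-call parity: C - P = S_0 * exp(-qT) - K * exp(-rT).
S_0 * exp(-qT) = 85.4500 * 1.00000000 = 85.45000000
K * exp(-rT) = 82.8300 * 0.99800200 = 82.66450555
P = C - S*exp(-qT) + K*exp(-rT)
P = 9.0032 - 85.45000000 + 82.66450555 = 6.2177

Answer: Put price = 6.2177


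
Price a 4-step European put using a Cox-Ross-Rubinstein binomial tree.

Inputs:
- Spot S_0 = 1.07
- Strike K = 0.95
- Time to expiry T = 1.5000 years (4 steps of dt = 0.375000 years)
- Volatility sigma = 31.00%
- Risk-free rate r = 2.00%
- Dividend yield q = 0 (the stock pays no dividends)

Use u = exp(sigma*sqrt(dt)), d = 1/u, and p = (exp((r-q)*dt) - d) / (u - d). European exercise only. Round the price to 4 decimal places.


Answer: Price = V(0,0) = 0.0925

Derivation:
dt = T/N = 0.375000
u = exp(sigma*sqrt(dt)) = 1.209051; d = 1/u = 0.827095
p = (exp((r-q)*dt) - d) / (u - d) = 0.472393
Discount per step: exp(-r*dt) = 0.992528
Stock lattice S(k, i) with i counting down-moves:
  k=0: S(0,0) = 1.0700
  k=1: S(1,0) = 1.2937; S(1,1) = 0.8850
  k=2: S(2,0) = 1.5641; S(2,1) = 1.0700; S(2,2) = 0.7320
  k=3: S(3,0) = 1.8911; S(3,1) = 1.2937; S(3,2) = 0.8850; S(3,3) = 0.6054
  k=4: S(4,0) = 2.2865; S(4,1) = 1.5641; S(4,2) = 1.0700; S(4,3) = 0.7320; S(4,4) = 0.5007
Terminal payoffs V(N, i) = max(K - S_T, 0):
  V(4,0) = 0.000000; V(4,1) = 0.000000; V(4,2) = 0.000000; V(4,3) = 0.218027; V(4,4) = 0.449267
Backward induction: V(k, i) = exp(-r*dt) * [p * V(k+1, i) + (1-p) * V(k+1, i+1)].
  V(3,0) = exp(-r*dt) * [p*0.000000 + (1-p)*0.000000] = 0.000000
  V(3,1) = exp(-r*dt) * [p*0.000000 + (1-p)*0.000000] = 0.000000
  V(3,2) = exp(-r*dt) * [p*0.000000 + (1-p)*0.218027] = 0.114173
  V(3,3) = exp(-r*dt) * [p*0.218027 + (1-p)*0.449267] = 0.337491
  V(2,0) = exp(-r*dt) * [p*0.000000 + (1-p)*0.000000] = 0.000000
  V(2,1) = exp(-r*dt) * [p*0.000000 + (1-p)*0.114173] = 0.059789
  V(2,2) = exp(-r*dt) * [p*0.114173 + (1-p)*0.337491] = 0.230264
  V(1,0) = exp(-r*dt) * [p*0.000000 + (1-p)*0.059789] = 0.031309
  V(1,1) = exp(-r*dt) * [p*0.059789 + (1-p)*0.230264] = 0.148614
  V(0,0) = exp(-r*dt) * [p*0.031309 + (1-p)*0.148614] = 0.092504


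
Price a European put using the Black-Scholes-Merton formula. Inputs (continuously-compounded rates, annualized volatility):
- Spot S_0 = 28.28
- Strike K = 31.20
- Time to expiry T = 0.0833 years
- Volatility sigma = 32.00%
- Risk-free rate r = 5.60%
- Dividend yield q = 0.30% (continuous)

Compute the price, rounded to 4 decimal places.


d1 = (ln(S/K) + (r - q + 0.5*sigma^2) * T) / (sigma * sqrt(T)) = -0.96996270
d2 = d1 - sigma * sqrt(T) = -1.06232026
exp(-rT) = 0.99534606; exp(-qT) = 0.99975013
P = K * exp(-rT) * N(-d2) - S_0 * exp(-qT) * N(-d1)
N(-d1) = 0.83396746; N(-d2) = 0.85595484
P = 31.2000 * 0.99534606 * 0.85595484 - 28.2800 * 0.99975013 * 0.83396746 = 3.0028

Answer: Price = 3.0028


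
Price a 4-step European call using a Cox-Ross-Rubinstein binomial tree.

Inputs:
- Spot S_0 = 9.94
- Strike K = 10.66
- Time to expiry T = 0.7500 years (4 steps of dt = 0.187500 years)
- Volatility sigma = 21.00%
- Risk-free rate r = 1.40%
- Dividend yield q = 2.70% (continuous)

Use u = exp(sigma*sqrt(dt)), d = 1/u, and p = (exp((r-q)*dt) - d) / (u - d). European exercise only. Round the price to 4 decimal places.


Answer: Price = V(0,0) = 0.4343

Derivation:
dt = T/N = 0.187500
u = exp(sigma*sqrt(dt)) = 1.095195; d = 1/u = 0.913079
p = (exp((r-q)*dt) - d) / (u - d) = 0.463914
Discount per step: exp(-r*dt) = 0.997378
Stock lattice S(k, i) with i counting down-moves:
  k=0: S(0,0) = 9.9400
  k=1: S(1,0) = 10.8862; S(1,1) = 9.0760
  k=2: S(2,0) = 11.9226; S(2,1) = 9.9400; S(2,2) = 8.2871
  k=3: S(3,0) = 13.0575; S(3,1) = 10.8862; S(3,2) = 9.0760; S(3,3) = 7.5668
  k=4: S(4,0) = 14.3005; S(4,1) = 11.9226; S(4,2) = 9.9400; S(4,3) = 8.2871; S(4,4) = 6.9091
Terminal payoffs V(N, i) = max(S_T - K, 0):
  V(4,0) = 3.640546; V(4,1) = 1.262559; V(4,2) = 0.000000; V(4,3) = 0.000000; V(4,4) = 0.000000
Backward induction: V(k, i) = exp(-r*dt) * [p * V(k+1, i) + (1-p) * V(k+1, i+1)].
  V(3,0) = exp(-r*dt) * [p*3.640546 + (1-p)*1.262559] = 2.359540
  V(3,1) = exp(-r*dt) * [p*1.262559 + (1-p)*0.000000] = 0.584184
  V(3,2) = exp(-r*dt) * [p*0.000000 + (1-p)*0.000000] = 0.000000
  V(3,3) = exp(-r*dt) * [p*0.000000 + (1-p)*0.000000] = 0.000000
  V(2,0) = exp(-r*dt) * [p*2.359540 + (1-p)*0.584184] = 1.404107
  V(2,1) = exp(-r*dt) * [p*0.584184 + (1-p)*0.000000] = 0.270301
  V(2,2) = exp(-r*dt) * [p*0.000000 + (1-p)*0.000000] = 0.000000
  V(1,0) = exp(-r*dt) * [p*1.404107 + (1-p)*0.270301] = 0.794202
  V(1,1) = exp(-r*dt) * [p*0.270301 + (1-p)*0.000000] = 0.125068
  V(0,0) = exp(-r*dt) * [p*0.794202 + (1-p)*0.125068] = 0.434347
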